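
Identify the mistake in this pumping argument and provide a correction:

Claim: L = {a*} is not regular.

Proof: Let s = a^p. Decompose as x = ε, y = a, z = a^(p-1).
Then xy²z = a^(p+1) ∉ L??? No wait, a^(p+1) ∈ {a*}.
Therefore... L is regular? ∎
Error: The proof attempts to show a*  is not regular, but a* IS regular!

Correction: a* is a regular language (recognized by a simple DFA with one accepting state and self-loop on 'a'). The pumping lemma can only prove non-regularity, not regularity. For regular languages, pumping always works.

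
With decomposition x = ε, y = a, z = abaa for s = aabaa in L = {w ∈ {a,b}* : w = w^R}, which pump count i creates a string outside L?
i = 2

xy²z = ε · aa · abaa = aaabaa; aaabaa reversed is aabaaa ≠ aaabaa, so it is not a palindrome and is not in L.
(Other choices also work, e.g. i = 0, 3; only i = 1 is guaranteed to stay in L since xy¹z = s.)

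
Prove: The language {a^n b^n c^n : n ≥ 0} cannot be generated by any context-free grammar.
Assume for contradiction that L is context-free, and let p ≥ 1 be the pumping length given by the pumping lemma for CFLs.
Choose s = a^p b^p c^p. Then s ∈ L and |s| = 3p ≥ p.
By the CFL pumping lemma, s = uvxyz for some u, v, x, y, z with |vxy| ≤ p, |vy| ≥ 1, and uv^i xy^i z ∈ L for every i ≥ 0.

Because |vxy| ≤ p, the window vxy cannot contain both an a and a c: any substring of s containing both must include the entire block b^p plus at least one a and one c, so it has length ≥ p + 2 > p.
Hence at least one of the letters a, c does not occur in vy at all.

Take i = 0: the string uxz is obtained from s by deleting |vy| ≥ 1 symbols, so |uxz| = 3p − |vy| < 3p.
But the letter (a or c) that does not occur in vy still occurs exactly p times in uxz. Every string of L with exactly p copies of some letter is a^p b^p c^p, of length 3p. Since |uxz| < 3p, uxz ∉ L.

This contradicts the CFL pumping lemma, which requires uv^i xy^i z ∈ L for all i ≥ 0.
Hence L = {a^n b^n c^n : n ≥ 0} is not context-free. ∎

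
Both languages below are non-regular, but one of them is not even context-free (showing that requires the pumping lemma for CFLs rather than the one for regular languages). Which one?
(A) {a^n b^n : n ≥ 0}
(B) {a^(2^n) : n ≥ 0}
(B) {a^(2^n) : n ≥ 0}

(B) {a^(2^n) : n ≥ 0} requires the CFL pumping lemma.

- {a^n b^n : n ≥ 0} is context-free (but not regular)
  • Can be shown non-regular with the regular pumping lemma
  • After pumping, the number of a's and b's become unequal

- {a^(2^n) : n ≥ 0} is NOT context-free
  • Requires the CFL pumping lemma to prove
  • Gaps between powers of 2 grow exponentially

The CFL pumping lemma is "stronger" in that it can prove non-membership
in the larger class of context-free languages.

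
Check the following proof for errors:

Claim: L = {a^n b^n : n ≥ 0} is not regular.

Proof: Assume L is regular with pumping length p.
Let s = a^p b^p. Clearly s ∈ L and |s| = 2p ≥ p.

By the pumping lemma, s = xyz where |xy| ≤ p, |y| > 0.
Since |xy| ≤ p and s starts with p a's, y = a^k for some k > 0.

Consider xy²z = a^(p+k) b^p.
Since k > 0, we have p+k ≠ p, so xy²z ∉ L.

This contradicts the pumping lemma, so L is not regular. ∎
The proof is correct.

This proof is valid because:
1. The string s = a^p b^p is correctly in L
2. The decomposition analysis is correct: y must consist only of a's
3. The contradiction is valid: pumping increases a's but not b's
4. The conclusion follows logically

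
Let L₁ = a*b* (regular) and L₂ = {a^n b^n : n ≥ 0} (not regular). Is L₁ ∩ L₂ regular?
No — L₁ ∩ L₂ is not regular.

Every string a^n b^n already lies in a*b*, so L₁ ∩ L₂ = {a^n b^n : n ≥ 0} = L₂ itself, which is the standard non-regular language (pump s = a^p b^p).

Note that the bare facts "L₁ regular, L₂ non-regular" do not settle the question by themselves: the closure of regular languages under ∪, ∩, complement and difference applies only when BOTH operands are regular. With a non-regular operand the result can come out regular or non-regular depending on the specific languages, so one has to work out L₁ ∩ L₂ for this particular pair, as above.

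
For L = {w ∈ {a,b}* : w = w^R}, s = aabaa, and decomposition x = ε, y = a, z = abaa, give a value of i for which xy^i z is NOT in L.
i = 0

xy⁰z = ε · ε · abaa = abaa; abaa reversed is aaba ≠ abaa, so it is not a palindrome and is not in L.
(Other choices also work, e.g. i = 2, 3; only i = 1 is guaranteed to stay in L since xy¹z = s.)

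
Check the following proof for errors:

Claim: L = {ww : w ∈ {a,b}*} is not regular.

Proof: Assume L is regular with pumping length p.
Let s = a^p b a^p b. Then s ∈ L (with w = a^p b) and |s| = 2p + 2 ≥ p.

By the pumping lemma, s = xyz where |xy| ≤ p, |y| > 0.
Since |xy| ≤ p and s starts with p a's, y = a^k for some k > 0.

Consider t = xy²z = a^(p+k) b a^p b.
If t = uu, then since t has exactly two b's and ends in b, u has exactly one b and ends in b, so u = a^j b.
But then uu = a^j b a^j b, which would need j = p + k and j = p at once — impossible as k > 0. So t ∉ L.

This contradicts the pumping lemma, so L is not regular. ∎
The proof is correct.

This proof is valid because:
1. s = a^p b a^p b is in L and is chosen in terms of p, so |s| ≥ p holds for every p
2. The decomposition analysis is correct: |xy| ≤ p forces y to lie inside the leading a's
3. The contradiction is valid: the argument shows a^(p+k) b a^p b cannot be split into two equal halves
4. The conclusion follows logically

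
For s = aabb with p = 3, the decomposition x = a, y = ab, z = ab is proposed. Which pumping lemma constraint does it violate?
Violated: xyz = s

The decomposition x = a, y = ab, z = ab for s = aabb with p = 3
violates the constraint: xyz = s

xyz = 'a' + 'ab' + 'ab' = 'aabab' ≠ 'aabb' = s. The decomposition doesn't reconstruct s.

Pumping lemma constraints:
1. xyz = s (decomposition is valid)
2. |xy| ≤ p
3. |y| > 0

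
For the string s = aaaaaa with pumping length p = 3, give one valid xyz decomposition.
x = '', y = 'a', z = 'aaaaa'

For s = aaaaaa and p = 3, one valid decomposition is:
- x = '' (length 0)
- y = 'a' (length 1)
- z = 'aaaaa' (length 5)

Verification:
- xyz = '' + 'a' + 'aaaaa' = aaaaaa ✓
- |xy| = 1 ≤ 3 ✓
- |y| = 1 > 0 ✓

All pumping lemma constraints are satisfied.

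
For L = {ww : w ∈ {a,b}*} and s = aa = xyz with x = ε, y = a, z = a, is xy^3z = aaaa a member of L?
Yes

xy³z = ε · aaa · a = aaaa.
aaaa splits into halves aa · aa, which are equal, so it is in L (w = aa).
(A single pumped string landing in L is not a contradiction by itself; a non-regularity proof needs some i for which xy^i z ∉ L, for every admissible decomposition.)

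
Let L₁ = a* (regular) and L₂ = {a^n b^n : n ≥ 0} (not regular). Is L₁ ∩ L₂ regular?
Yes — L₁ ∩ L₂ is regular.

A string of a* contains no b's, and the only string of {a^n b^n} with no b's is ε (n = 0). So L₁ ∩ L₂ = {ε}, a finite language, which is regular.

Note that the bare facts "L₁ regular, L₂ non-regular" do not settle the question by themselves: the closure of regular languages under ∪, ∩, complement and difference applies only when BOTH operands are regular. With a non-regular operand the result can come out regular or non-regular depending on the specific languages, so one has to work out L₁ ∩ L₂ for this particular pair, as above.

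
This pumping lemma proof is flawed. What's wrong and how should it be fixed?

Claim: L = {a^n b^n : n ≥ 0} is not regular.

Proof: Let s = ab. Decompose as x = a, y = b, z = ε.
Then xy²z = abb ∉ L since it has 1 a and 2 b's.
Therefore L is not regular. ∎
Error: The string s = ab might be shorter than the pumping length p.

Correction: Choose s = a^p b^p to ensure |s| ≥ p. Also, the decomposition is wrong: with |xy| ≤ p, y cannot include b's when s starts with p a's.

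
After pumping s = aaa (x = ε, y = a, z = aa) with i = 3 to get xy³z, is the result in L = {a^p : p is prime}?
Yes

xy³z = ε · aaa · aa = aaaaa.
aaaaa has length 5, which is prime, so it is in L.
(A single pumped string landing in L is not a contradiction by itself; a non-regularity proof needs some i for which xy^i z ∉ L, for every admissible decomposition.)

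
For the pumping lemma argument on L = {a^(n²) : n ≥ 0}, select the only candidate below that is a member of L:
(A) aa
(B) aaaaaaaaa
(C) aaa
(B) aaaaaaaaa

The pumping lemma is applied to a string s that lies in L, so first check membership of each option:
- (A) aa has length 2, strictly between 1² = 1 and 2² = 4, so it is not in L ✗
- (B) aaaaaaaaa has length 9 = 3², a perfect square, so it is in L ✓
- (C) aaa has length 3, strictly between 1² = 1 and 2² = 4, so it is not in L ✗

Only (B) aaaaaaaaa is in L, so it is the only candidate that could play the role of s.
(In a complete proof one picks s in terms of the pumping length p so that |s| ≥ p is guaranteed; a fixed string like aaaaaaaaa illustrates the shape of such an s.)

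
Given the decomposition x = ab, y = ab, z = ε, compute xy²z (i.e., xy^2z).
ababab

Given x = 'ab', y = 'ab', z = '' and i = 2:

xy^2z = x + y·y·...·y (2 times) + z
       = 'ab' + 'ab'^2 + ''
       = 'ab' + 'abab' + ''
       = 'ababab'

The pumped string is 'ababab' with length 6.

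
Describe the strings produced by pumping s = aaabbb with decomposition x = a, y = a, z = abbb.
{xy^i z : i ≥ 0} = {a^(2+i) b^3 : i ≥ 0} = {aabbb, aaabbb, aaaabbb, ...}

With x = a, y = a, z = abbb: Starting with aaabbb and pumping the second 'a', we get strings with 2+i a's followed by 3 b's for i = 0, 1, 2, ...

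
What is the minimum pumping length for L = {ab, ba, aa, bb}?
p = 3

For a finite language L, the pumping lemma holds vacuously if p > max|s| for s ∈ L.

The longest string in L = {ab, ba, aa, bb} has length 2.
If p = 3, then no string s ∈ L has |s| ≥ p, so the condition is vacuously true.

The minimum pumping length is p = 3.

Why no smaller p works: for any p ≤ 2, the longest string s ∈ L has |s| = 2 ≥ p, so it would
have to be pumpable; but pumping up (i = 2, 3, ...) produces ever longer strings, which cannot all lie in the
finite language L. So the pumping property fails for every p ≤ 2.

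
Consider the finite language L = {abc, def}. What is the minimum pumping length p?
p = 4

For a finite language L, the pumping lemma holds vacuously if p > max|s| for s ∈ L.

The longest string in L = {abc, def} has length 3.
If p = 4, then no string s ∈ L has |s| ≥ p, so the condition is vacuously true.

The minimum pumping length is p = 4.

Why no smaller p works: for any p ≤ 3, the longest string s ∈ L has |s| = 3 ≥ p, so it would
have to be pumpable; but pumping up (i = 2, 3, ...) produces ever longer strings, which cannot all lie in the
finite language L. So the pumping property fails for every p ≤ 3.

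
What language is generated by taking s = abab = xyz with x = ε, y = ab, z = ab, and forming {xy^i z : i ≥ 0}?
{xy^i z : i ≥ 0} = {(ab)^(i+1) : i ≥ 0} = {ab, abab, ababab, ...}

With x = ε, y = ab, z = ab: Pumping 'ab' gives strings of alternating a's and b's.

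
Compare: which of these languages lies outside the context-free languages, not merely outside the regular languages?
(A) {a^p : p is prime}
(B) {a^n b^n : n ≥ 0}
(A) {a^p : p is prime}

(A) {a^p : p is prime} requires the CFL pumping lemma.

- {a^n b^n : n ≥ 0} is context-free (but not regular)
  • Can be shown non-regular with the regular pumping lemma
  • After pumping, the number of a's and b's become unequal

- {a^p : p is prime} is NOT context-free
  • Requires the CFL pumping lemma to prove
  • The CFL pumping lemma also fails because prime gaps are unbounded

The CFL pumping lemma is "stronger" in that it can prove non-membership
in the larger class of context-free languages.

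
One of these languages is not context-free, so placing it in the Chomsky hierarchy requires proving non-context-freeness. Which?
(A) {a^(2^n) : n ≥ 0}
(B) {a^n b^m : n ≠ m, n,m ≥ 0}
(A) {a^(2^n) : n ≥ 0}

(A) {a^(2^n) : n ≥ 0} requires the CFL pumping lemma.

- {a^n b^m : n ≠ m, n,m ≥ 0} is context-free (but not regular)
  • Can be shown non-regular with the regular pumping lemma
  • After pumping a's, we can make n = m

- {a^(2^n) : n ≥ 0} is NOT context-free
  • Requires the CFL pumping lemma to prove
  • Gaps between powers of 2 grow exponentially

The CFL pumping lemma is "stronger" in that it can prove non-membership
in the larger class of context-free languages.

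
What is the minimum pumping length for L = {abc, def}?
p = 4

For a finite language L, the pumping lemma holds vacuously if p > max|s| for s ∈ L.

The longest string in L = {abc, def} has length 3.
If p = 4, then no string s ∈ L has |s| ≥ p, so the condition is vacuously true.

The minimum pumping length is p = 4.

Why no smaller p works: for any p ≤ 3, the longest string s ∈ L has |s| = 3 ≥ p, so it would
have to be pumpable; but pumping up (i = 2, 3, ...) produces ever longer strings, which cannot all lie in the
finite language L. So the pumping property fails for every p ≤ 3.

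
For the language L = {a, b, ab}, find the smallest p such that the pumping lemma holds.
p = 3

For a finite language L, the pumping lemma holds vacuously if p > max|s| for s ∈ L.

The longest string in L = {a, b, ab} has length 2.
If p = 3, then no string s ∈ L has |s| ≥ p, so the condition is vacuously true.

The minimum pumping length is p = 3.

Why no smaller p works: for any p ≤ 2, the longest string s ∈ L has |s| = 2 ≥ p, so it would
have to be pumpable; but pumping up (i = 2, 3, ...) produces ever longer strings, which cannot all lie in the
finite language L. So the pumping property fails for every p ≤ 2.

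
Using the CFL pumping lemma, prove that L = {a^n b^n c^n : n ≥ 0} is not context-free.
Assume for contradiction that L is context-free, and let p ≥ 1 be the pumping length given by the pumping lemma for CFLs.
Choose s = a^p b^p c^p. Then s ∈ L and |s| = 3p ≥ p.
By the CFL pumping lemma, s = uvxyz for some u, v, x, y, z with |vxy| ≤ p, |vy| ≥ 1, and uv^i xy^i z ∈ L for every i ≥ 0.

Because |vxy| ≤ p, the window vxy cannot contain both an a and a c: any substring of s containing both must include the entire block b^p plus at least one a and one c, so it has length ≥ p + 2 > p.
Hence at least one of the letters a, c does not occur in vy at all.

Take i = 0: the string uxz is obtained from s by deleting |vy| ≥ 1 symbols, so |uxz| = 3p − |vy| < 3p.
But the letter (a or c) that does not occur in vy still occurs exactly p times in uxz. Every string of L with exactly p copies of some letter is a^p b^p c^p, of length 3p. Since |uxz| < 3p, uxz ∉ L.

This contradicts the CFL pumping lemma, which requires uv^i xy^i z ∈ L for all i ≥ 0.
Hence L = {a^n b^n c^n : n ≥ 0} is not context-free. ∎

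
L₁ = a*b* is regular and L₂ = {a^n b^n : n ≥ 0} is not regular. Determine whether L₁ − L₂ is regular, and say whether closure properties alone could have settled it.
No — L₁ − L₂ is not regular.

a*b* − {a^n b^n} = {a^n b^m : n ≠ m}. If this were regular, then its complement intersected with a*b*, namely {a^n b^n : n ≥ 0}, would be regular too (closure under complement and intersection) — contradiction. So L₁ − L₂ is not regular.

Note that the bare facts "L₁ regular, L₂ non-regular" do not settle the question by themselves: the closure of regular languages under ∪, ∩, complement and difference applies only when BOTH operands are regular. With a non-regular operand the result can come out regular or non-regular depending on the specific languages, so one has to work out L₁ − L₂ for this particular pair, as above.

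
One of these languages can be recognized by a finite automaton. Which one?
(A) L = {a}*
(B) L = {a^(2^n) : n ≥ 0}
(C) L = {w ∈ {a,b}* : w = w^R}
(A) {a}*

(A) L = {a}* is regular.

This can be recognized by a finite automaton (DFA/NFA).
Regular expressions like {a}* define regular languages.

The other choices are not regular:
- {w ∈ {a,b}* : w = w^R}: After pumping, the string is no longer symmetric
- {a^(2^n) : n ≥ 0}: After pumping, length is no longer a power of 2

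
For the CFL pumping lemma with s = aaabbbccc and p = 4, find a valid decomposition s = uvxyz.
u='aa', v='a', x='bb', y='b', z='ccc'

For s = aaabbbccc with pumping length p = 4:

One valid decomposition:
- u = 'aa'
- v = 'a'
- x = 'bb'
- y = 'b'
- z = 'ccc'

Verification:
- uvxyz = 'aa' + 'a' + 'bb' + 'b' + 'ccc' = aaabbbccc ✓
- |vxy| = |'abbb'| = 4 ≤ 4 ✓
- |vy| = |'ab'| = 2 > 0 ✓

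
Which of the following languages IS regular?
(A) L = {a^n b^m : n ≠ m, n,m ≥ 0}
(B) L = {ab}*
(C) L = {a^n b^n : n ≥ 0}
(B) {ab}*

(B) L = {ab}* is regular.

This can be recognized by a finite automaton (DFA/NFA).
Regular expressions like {ab}* define regular languages.

The other choices are not regular:
- {a^n b^m : n ≠ m, n,m ≥ 0}: After pumping a's, we can make n = m
- {a^n b^n : n ≥ 0}: After pumping, the number of a's and b's become unequal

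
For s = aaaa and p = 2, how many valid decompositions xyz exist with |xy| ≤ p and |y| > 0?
3

For s = 'aaaa' with pumping length p = 2:

Constraints: |xy| ≤ 2, |y| > 0

Valid decompositions (|xy| ≤ p, |y| ≥ 1):
  • x='', y='a', z='aaa'
  • x='a', y='a', z='aa'
  • x='', y='aa', z='aa'

Total count: 3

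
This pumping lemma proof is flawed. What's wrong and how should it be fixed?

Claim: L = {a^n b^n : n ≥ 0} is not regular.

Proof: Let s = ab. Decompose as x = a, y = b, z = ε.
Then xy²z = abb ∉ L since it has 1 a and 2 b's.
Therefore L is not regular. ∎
Error: The string s = ab might be shorter than the pumping length p.

Correction: Choose s = a^p b^p to ensure |s| ≥ p. Also, the decomposition is wrong: with |xy| ≤ p, y cannot include b's when s starts with p a's.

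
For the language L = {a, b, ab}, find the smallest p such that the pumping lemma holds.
p = 3

For a finite language L, the pumping lemma holds vacuously if p > max|s| for s ∈ L.

The longest string in L = {a, b, ab} has length 2.
If p = 3, then no string s ∈ L has |s| ≥ p, so the condition is vacuously true.

The minimum pumping length is p = 3.

Why no smaller p works: for any p ≤ 2, the longest string s ∈ L has |s| = 2 ≥ p, so it would
have to be pumpable; but pumping up (i = 2, 3, ...) produces ever longer strings, which cannot all lie in the
finite language L. So the pumping property fails for every p ≤ 2.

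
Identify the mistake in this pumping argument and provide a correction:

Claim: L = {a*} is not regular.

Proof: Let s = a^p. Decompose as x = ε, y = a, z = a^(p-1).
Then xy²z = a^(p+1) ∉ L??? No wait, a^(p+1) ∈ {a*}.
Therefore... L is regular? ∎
Error: The proof attempts to show a*  is not regular, but a* IS regular!

Correction: a* is a regular language (recognized by a simple DFA with one accepting state and self-loop on 'a'). The pumping lemma can only prove non-regularity, not regularity. For regular languages, pumping always works.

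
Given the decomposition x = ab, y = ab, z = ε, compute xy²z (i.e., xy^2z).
ababab

Given x = 'ab', y = 'ab', z = '' and i = 2:

xy^2z = x + y·y·...·y (2 times) + z
       = 'ab' + 'ab'^2 + ''
       = 'ab' + 'abab' + ''
       = 'ababab'

The pumped string is 'ababab' with length 6.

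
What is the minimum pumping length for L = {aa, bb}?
p = 3

For a finite language L, the pumping lemma holds vacuously if p > max|s| for s ∈ L.

The longest string in L = {aa, bb} has length 2.
If p = 3, then no string s ∈ L has |s| ≥ p, so the condition is vacuously true.

The minimum pumping length is p = 3.

Why no smaller p works: for any p ≤ 2, the longest string s ∈ L has |s| = 2 ≥ p, so it would
have to be pumpable; but pumping up (i = 2, 3, ...) produces ever longer strings, which cannot all lie in the
finite language L. So the pumping property fails for every p ≤ 2.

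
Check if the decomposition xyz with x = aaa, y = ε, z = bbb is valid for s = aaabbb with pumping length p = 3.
Violated: |y| > 0

The decomposition x = aaa, y = ε, z = bbb for s = aaabbb with p = 3
violates the constraint: |y| > 0

|y| = 0, but the pumping lemma requires |y| > 0 (y must be non-empty).

Pumping lemma constraints:
1. xyz = s (decomposition is valid)
2. |xy| ≤ p
3. |y| > 0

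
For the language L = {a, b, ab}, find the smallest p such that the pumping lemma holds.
p = 3

For a finite language L, the pumping lemma holds vacuously if p > max|s| for s ∈ L.

The longest string in L = {a, b, ab} has length 2.
If p = 3, then no string s ∈ L has |s| ≥ p, so the condition is vacuously true.

The minimum pumping length is p = 3.

Why no smaller p works: for any p ≤ 2, the longest string s ∈ L has |s| = 2 ≥ p, so it would
have to be pumpable; but pumping up (i = 2, 3, ...) produces ever longer strings, which cannot all lie in the
finite language L. So the pumping property fails for every p ≤ 2.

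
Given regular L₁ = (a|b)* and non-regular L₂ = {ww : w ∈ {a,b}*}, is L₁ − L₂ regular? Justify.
No — L₁ − L₂ is not regular.

L₁ − L₂ is the complement of {ww} within {a,b}*. If it were regular, its complement {ww} would be regular as well (regular languages are closed under complement) — contradiction. So L₁ − L₂ is not regular.

Note that the bare facts "L₁ regular, L₂ non-regular" do not settle the question by themselves: the closure of regular languages under ∪, ∩, complement and difference applies only when BOTH operands are regular. With a non-regular operand the result can come out regular or non-regular depending on the specific languages, so one has to work out L₁ − L₂ for this particular pair, as above.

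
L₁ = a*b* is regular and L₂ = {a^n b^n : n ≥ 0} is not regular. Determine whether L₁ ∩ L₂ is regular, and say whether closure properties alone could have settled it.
No — L₁ ∩ L₂ is not regular.

Every string a^n b^n already lies in a*b*, so L₁ ∩ L₂ = {a^n b^n : n ≥ 0} = L₂ itself, which is the standard non-regular language (pump s = a^p b^p).

Note that the bare facts "L₁ regular, L₂ non-regular" do not settle the question by themselves: the closure of regular languages under ∪, ∩, complement and difference applies only when BOTH operands are regular. With a non-regular operand the result can come out regular or non-regular depending on the specific languages, so one has to work out L₁ ∩ L₂ for this particular pair, as above.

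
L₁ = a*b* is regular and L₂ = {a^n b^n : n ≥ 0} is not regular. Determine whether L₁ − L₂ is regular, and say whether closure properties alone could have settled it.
No — L₁ − L₂ is not regular.

a*b* − {a^n b^n} = {a^n b^m : n ≠ m}. If this were regular, then its complement intersected with a*b*, namely {a^n b^n : n ≥ 0}, would be regular too (closure under complement and intersection) — contradiction. So L₁ − L₂ is not regular.

Note that the bare facts "L₁ regular, L₂ non-regular" do not settle the question by themselves: the closure of regular languages under ∪, ∩, complement and difference applies only when BOTH operands are regular. With a non-regular operand the result can come out regular or non-regular depending on the specific languages, so one has to work out L₁ − L₂ for this particular pair, as above.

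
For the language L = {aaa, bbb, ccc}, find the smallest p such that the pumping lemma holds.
p = 4

For a finite language L, the pumping lemma holds vacuously if p > max|s| for s ∈ L.

The longest string in L = {aaa, bbb, ccc} has length 3.
If p = 4, then no string s ∈ L has |s| ≥ p, so the condition is vacuously true.

The minimum pumping length is p = 4.

Why no smaller p works: for any p ≤ 3, the longest string s ∈ L has |s| = 3 ≥ p, so it would
have to be pumpable; but pumping up (i = 2, 3, ...) produces ever longer strings, which cannot all lie in the
finite language L. So the pumping property fails for every p ≤ 3.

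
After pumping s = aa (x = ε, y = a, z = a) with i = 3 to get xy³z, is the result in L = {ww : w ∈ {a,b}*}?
Yes

xy³z = ε · aaa · a = aaaa.
aaaa splits into halves aa · aa, which are equal, so it is in L (w = aa).
(A single pumped string landing in L is not a contradiction by itself; a non-regularity proof needs some i for which xy^i z ∉ L, for every admissible decomposition.)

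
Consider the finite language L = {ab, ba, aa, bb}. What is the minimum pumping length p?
p = 3

For a finite language L, the pumping lemma holds vacuously if p > max|s| for s ∈ L.

The longest string in L = {ab, ba, aa, bb} has length 2.
If p = 3, then no string s ∈ L has |s| ≥ p, so the condition is vacuously true.

The minimum pumping length is p = 3.

Why no smaller p works: for any p ≤ 2, the longest string s ∈ L has |s| = 2 ≥ p, so it would
have to be pumpable; but pumping up (i = 2, 3, ...) produces ever longer strings, which cannot all lie in the
finite language L. So the pumping property fails for every p ≤ 2.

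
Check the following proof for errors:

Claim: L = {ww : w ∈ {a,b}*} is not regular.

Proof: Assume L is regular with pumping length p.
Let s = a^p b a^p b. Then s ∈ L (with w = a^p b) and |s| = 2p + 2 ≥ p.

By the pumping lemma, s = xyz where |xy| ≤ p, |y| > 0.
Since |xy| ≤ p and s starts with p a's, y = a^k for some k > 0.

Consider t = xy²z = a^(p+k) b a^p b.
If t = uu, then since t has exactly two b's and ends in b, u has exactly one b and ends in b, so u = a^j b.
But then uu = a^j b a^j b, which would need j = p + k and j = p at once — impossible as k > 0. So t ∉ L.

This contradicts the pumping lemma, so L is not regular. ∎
The proof is correct.

This proof is valid because:
1. s = a^p b a^p b is in L and is chosen in terms of p, so |s| ≥ p holds for every p
2. The decomposition analysis is correct: |xy| ≤ p forces y to lie inside the leading a's
3. The contradiction is valid: the argument shows a^(p+k) b a^p b cannot be split into two equal halves
4. The conclusion follows logically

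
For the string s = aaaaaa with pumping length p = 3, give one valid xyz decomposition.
x = 'a', y = 'aa', z = 'aaa'

For s = aaaaaa and p = 3, one valid decomposition is:
- x = 'a' (length 1)
- y = 'aa' (length 2)
- z = 'aaa' (length 3)

Verification:
- xyz = 'a' + 'aa' + 'aaa' = aaaaaa ✓
- |xy| = 3 ≤ 3 ✓
- |y| = 2 > 0 ✓

All pumping lemma constraints are satisfied.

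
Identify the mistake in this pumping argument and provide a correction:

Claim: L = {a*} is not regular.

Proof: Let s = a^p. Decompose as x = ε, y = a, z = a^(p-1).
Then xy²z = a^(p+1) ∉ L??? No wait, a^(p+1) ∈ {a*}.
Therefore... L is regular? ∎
Error: The proof attempts to show a*  is not regular, but a* IS regular!

Correction: a* is a regular language (recognized by a simple DFA with one accepting state and self-loop on 'a'). The pumping lemma can only prove non-regularity, not regularity. For regular languages, pumping always works.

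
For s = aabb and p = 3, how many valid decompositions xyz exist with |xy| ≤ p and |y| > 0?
6

For s = 'aabb' with pumping length p = 3:

Constraints: |xy| ≤ 3, |y| > 0

Valid decompositions (|xy| ≤ p, |y| ≥ 1):
  • x='', y='a', z='abb'
  • x='a', y='a', z='bb'
  • x='', y='aa', z='bb'
  • x='aa', y='b', z='b'
  • x='a', y='ab', z='b'
  • x='', y='aab', z='b'

Total count: 6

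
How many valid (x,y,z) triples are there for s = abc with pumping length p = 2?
3

For s = 'abc' with pumping length p = 2:

Constraints: |xy| ≤ 2, |y| > 0

Valid decompositions (|xy| ≤ p, |y| ≥ 1):
  • x='', y='a', z='bc'
  • x='a', y='b', z='c'
  • x='', y='ab', z='c'

Total count: 3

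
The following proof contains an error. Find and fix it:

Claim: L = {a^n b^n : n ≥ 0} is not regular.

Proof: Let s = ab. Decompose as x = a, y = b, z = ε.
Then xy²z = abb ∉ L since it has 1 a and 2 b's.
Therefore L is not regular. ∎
Error: The string s = ab might be shorter than the pumping length p.

Correction: Choose s = a^p b^p to ensure |s| ≥ p. Also, the decomposition is wrong: with |xy| ≤ p, y cannot include b's when s starts with p a's.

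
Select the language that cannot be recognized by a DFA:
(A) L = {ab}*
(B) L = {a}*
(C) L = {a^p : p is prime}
(C) {a^p : p is prime}

(C) L = {a^p : p is prime} is NOT regular.

The pumping lemma can be used to prove this:
After pumping, the length becomes composite

The other languages are regular because they can be recognized by finite automata.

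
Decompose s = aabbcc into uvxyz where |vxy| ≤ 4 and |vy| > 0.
u='a', v='a', x='bb', y='c', z='c'

For s = aabbcc with pumping length p = 4:

One valid decomposition:
- u = 'a'
- v = 'a'
- x = 'bb'
- y = 'c'
- z = 'c'

Verification:
- uvxyz = 'a' + 'a' + 'bb' + 'c' + 'c' = aabbcc ✓
- |vxy| = |'abbc'| = 4 ≤ 4 ✓
- |vy| = |'ac'| = 2 > 0 ✓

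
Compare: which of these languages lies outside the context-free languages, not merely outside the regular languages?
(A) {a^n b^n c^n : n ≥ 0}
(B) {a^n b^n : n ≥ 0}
(A) {a^n b^n c^n : n ≥ 0}

(A) {a^n b^n c^n : n ≥ 0} requires the CFL pumping lemma.

- {a^n b^n : n ≥ 0} is context-free (but not regular)
  • Can be shown non-regular with the regular pumping lemma
  • After pumping, the number of a's and b's become unequal

- {a^n b^n c^n : n ≥ 0} is NOT context-free
  • Requires the CFL pumping lemma to prove
  • Cannot maintain three equal counts simultaneously

The CFL pumping lemma is "stronger" in that it can prove non-membership
in the larger class of context-free languages.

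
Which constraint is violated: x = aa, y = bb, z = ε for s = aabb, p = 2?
Violated: |xy| ≤ p

The decomposition x = aa, y = bb, z = ε for s = aabb with p = 2
violates the constraint: |xy| ≤ p

|xy| = |aabb| = 4 > 2 = p. The decomposition puts too many characters in xy.

Pumping lemma constraints:
1. xyz = s (decomposition is valid)
2. |xy| ≤ p
3. |y| > 0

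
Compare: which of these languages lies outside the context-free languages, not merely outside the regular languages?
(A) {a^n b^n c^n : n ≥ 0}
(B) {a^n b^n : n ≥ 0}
(A) {a^n b^n c^n : n ≥ 0}

(A) {a^n b^n c^n : n ≥ 0} requires the CFL pumping lemma.

- {a^n b^n : n ≥ 0} is context-free (but not regular)
  • Can be shown non-regular with the regular pumping lemma
  • After pumping, the number of a's and b's become unequal

- {a^n b^n c^n : n ≥ 0} is NOT context-free
  • Requires the CFL pumping lemma to prove
  • Cannot maintain three equal counts simultaneously

The CFL pumping lemma is "stronger" in that it can prove non-membership
in the larger class of context-free languages.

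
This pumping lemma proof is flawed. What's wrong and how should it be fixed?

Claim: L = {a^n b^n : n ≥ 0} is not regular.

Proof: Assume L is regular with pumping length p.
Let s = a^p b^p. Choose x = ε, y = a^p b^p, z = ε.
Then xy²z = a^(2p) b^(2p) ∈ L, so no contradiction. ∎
Error: The decomposition violates |xy| ≤ p. With y = a^p b^p, |xy| = |y| = 2p > p. (The proof also miscomputes xy²z, which would be a^p b^p a^p b^p rather than a^(2p) b^(2p), and it wrongly treats one harmless decomposition as settling the matter — the prover does not get to choose the decomposition.)

Correction: The pumping lemma requires |xy| ≤ p, and the argument must handle every decomposition satisfying |xy| ≤ p, |y| ≥ 1. Since s starts with p a's, any such y consists only of a's, say y = a^k with k ≥ 1. Then xy²z = a^(p+k) b^p has unequal numbers of a's and b's, so xy²z ∉ L — the required contradiction.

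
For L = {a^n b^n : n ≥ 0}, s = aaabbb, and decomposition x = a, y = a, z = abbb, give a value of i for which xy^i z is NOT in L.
i = 2

xy²z = a · aa · abbb = aaaabbb; aaaabbb has 4 a's and 3 b's; 4 ≠ 3, so it is not in L.
(Other choices also work, e.g. i = 0, 3; only i = 1 is guaranteed to stay in L since xy¹z = s.)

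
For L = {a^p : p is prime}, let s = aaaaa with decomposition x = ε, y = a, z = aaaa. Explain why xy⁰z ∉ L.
xy⁰z = aaaa ∉ L

Pumping with i = 0 replaces y = a by y⁰ = ε:
- Original: s = xyz = aaaaa; aaaaa has length 5, which is prime, so it is in L
- Pumped: xy⁰z = ε · ε · aaaa = aaaa
- aaaa has length 4 = 2 × 2, which is not prime, so it is not in L

The pumping lemma would require xy⁰z ∈ L, so this decomposition yields a contradiction.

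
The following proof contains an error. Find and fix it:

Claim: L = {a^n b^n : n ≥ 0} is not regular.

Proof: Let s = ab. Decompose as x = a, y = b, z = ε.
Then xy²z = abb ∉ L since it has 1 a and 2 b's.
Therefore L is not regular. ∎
Error: The string s = ab might be shorter than the pumping length p.

Correction: Choose s = a^p b^p to ensure |s| ≥ p. Also, the decomposition is wrong: with |xy| ≤ p, y cannot include b's when s starts with p a's.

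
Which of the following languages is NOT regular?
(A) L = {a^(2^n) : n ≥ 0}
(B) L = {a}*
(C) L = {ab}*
(A) {a^(2^n) : n ≥ 0}

(A) L = {a^(2^n) : n ≥ 0} is NOT regular.

The pumping lemma can be used to prove this:
After pumping, length is no longer a power of 2

The other languages are regular because they can be recognized by finite automata.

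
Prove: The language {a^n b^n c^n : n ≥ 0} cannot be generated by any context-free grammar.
Assume for contradiction that L is context-free, and let p ≥ 1 be the pumping length given by the pumping lemma for CFLs.
Choose s = a^p b^p c^p. Then s ∈ L and |s| = 3p ≥ p.
By the CFL pumping lemma, s = uvxyz for some u, v, x, y, z with |vxy| ≤ p, |vy| ≥ 1, and uv^i xy^i z ∈ L for every i ≥ 0.

Because |vxy| ≤ p, the window vxy cannot contain both an a and a c: any substring of s containing both must include the entire block b^p plus at least one a and one c, so it has length ≥ p + 2 > p.
Hence at least one of the letters a, c does not occur in vy at all.

Take i = 0: the string uxz is obtained from s by deleting |vy| ≥ 1 symbols, so |uxz| = 3p − |vy| < 3p.
But the letter (a or c) that does not occur in vy still occurs exactly p times in uxz. Every string of L with exactly p copies of some letter is a^p b^p c^p, of length 3p. Since |uxz| < 3p, uxz ∉ L.

This contradicts the CFL pumping lemma, which requires uv^i xy^i z ∈ L for all i ≥ 0.
Hence L = {a^n b^n c^n : n ≥ 0} is not context-free. ∎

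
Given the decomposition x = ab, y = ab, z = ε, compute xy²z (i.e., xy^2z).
ababab

Given x = 'ab', y = 'ab', z = '' and i = 2:

xy^2z = x + y·y·...·y (2 times) + z
       = 'ab' + 'ab'^2 + ''
       = 'ab' + 'abab' + ''
       = 'ababab'

The pumped string is 'ababab' with length 6.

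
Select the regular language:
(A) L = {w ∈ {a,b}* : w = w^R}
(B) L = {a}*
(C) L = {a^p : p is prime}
(B) {a}*

(B) L = {a}* is regular.

This can be recognized by a finite automaton (DFA/NFA).
Regular expressions like {a}* define regular languages.

The other choices are not regular:
- {w ∈ {a,b}* : w = w^R}: After pumping, the string is no longer symmetric
- {a^p : p is prime}: After pumping, the length becomes composite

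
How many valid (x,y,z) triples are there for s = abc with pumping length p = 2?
3

For s = 'abc' with pumping length p = 2:

Constraints: |xy| ≤ 2, |y| > 0

Valid decompositions (|xy| ≤ p, |y| ≥ 1):
  • x='', y='a', z='bc'
  • x='a', y='b', z='c'
  • x='', y='ab', z='c'

Total count: 3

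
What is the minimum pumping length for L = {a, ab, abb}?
p = 4

For a finite language L, the pumping lemma holds vacuously if p > max|s| for s ∈ L.

The longest string in L = {a, ab, abb} has length 3.
If p = 4, then no string s ∈ L has |s| ≥ p, so the condition is vacuously true.

The minimum pumping length is p = 4.

Why no smaller p works: for any p ≤ 3, the longest string s ∈ L has |s| = 3 ≥ p, so it would
have to be pumpable; but pumping up (i = 2, 3, ...) produces ever longer strings, which cannot all lie in the
finite language L. So the pumping property fails for every p ≤ 3.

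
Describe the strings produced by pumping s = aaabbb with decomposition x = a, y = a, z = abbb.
{xy^i z : i ≥ 0} = {a^(2+i) b^3 : i ≥ 0} = {aabbb, aaabbb, aaaabbb, ...}

With x = a, y = a, z = abbb: Starting with aaabbb and pumping the second 'a', we get strings with 2+i a's followed by 3 b's for i = 0, 1, 2, ...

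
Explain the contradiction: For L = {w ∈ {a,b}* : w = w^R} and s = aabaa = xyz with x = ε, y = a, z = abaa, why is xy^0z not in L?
xy⁰z = abaa ∉ L

Pumping with i = 0 replaces y = a by y⁰ = ε:
- Original: s = xyz = aabaa; aabaa reversed is aabaa, the same string, so it is a palindrome and is in L
- Pumped: xy⁰z = ε · ε · abaa = abaa
- abaa reversed is aaba ≠ abaa, so it is not a palindrome and is not in L

The pumping lemma would require xy⁰z ∈ L, so this decomposition yields a contradiction.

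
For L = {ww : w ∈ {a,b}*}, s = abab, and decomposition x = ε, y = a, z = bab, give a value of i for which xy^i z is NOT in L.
i = 2

xy²z = ε · aa · bab = aabab; aabab has odd length 5, so it cannot be written as ww and is not in L.
(Other choices also work, e.g. i = 0, 3; only i = 1 is guaranteed to stay in L since xy¹z = s.)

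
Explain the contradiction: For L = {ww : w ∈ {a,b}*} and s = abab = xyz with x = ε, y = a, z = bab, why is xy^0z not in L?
xy⁰z = bab ∉ L

Pumping with i = 0 replaces y = a by y⁰ = ε:
- Original: s = xyz = abab; abab splits into halves ab · ab, which are equal, so it is in L (w = ab)
- Pumped: xy⁰z = ε · ε · bab = bab
- bab has odd length 3, so it cannot be written as ww and is not in L

The pumping lemma would require xy⁰z ∈ L, so this decomposition yields a contradiction.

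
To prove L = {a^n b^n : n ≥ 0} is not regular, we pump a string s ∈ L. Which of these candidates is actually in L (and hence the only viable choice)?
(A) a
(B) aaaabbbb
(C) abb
(B) aaaabbbb

The pumping lemma is applied to a string s that lies in L, so first check membership of each option:
- (A) a has 1 a's and 0 b's; 1 ≠ 0, so it is not in L ✗
- (B) aaaabbbb = a^4 b^4 has equal counts (4 = 4), so it is in L ✓
- (C) abb has 1 a's and 2 b's; 1 ≠ 2, so it is not in L ✗

Only (B) aaaabbbb is in L, so it is the only candidate that could play the role of s.
(In a complete proof one picks s in terms of the pumping length p so that |s| ≥ p is guaranteed; a fixed string like aaaabbbb illustrates the shape of such an s.)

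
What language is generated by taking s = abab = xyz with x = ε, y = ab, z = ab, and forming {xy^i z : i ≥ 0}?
{xy^i z : i ≥ 0} = {(ab)^(i+1) : i ≥ 0} = {ab, abab, ababab, ...}

With x = ε, y = ab, z = ab: Pumping 'ab' gives strings of alternating a's and b's.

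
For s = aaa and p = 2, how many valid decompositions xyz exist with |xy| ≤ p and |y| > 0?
3

For s = 'aaa' with pumping length p = 2:

Constraints: |xy| ≤ 2, |y| > 0

Valid decompositions (|xy| ≤ p, |y| ≥ 1):
  • x='', y='a', z='aa'
  • x='a', y='a', z='a'
  • x='', y='aa', z='a'

Total count: 3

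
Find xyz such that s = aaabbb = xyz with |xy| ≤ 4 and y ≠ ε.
x = '', y = 'aa', z = 'abbb'

For s = aaabbb and p = 4, one valid decomposition is:
- x = '' (length 0)
- y = 'aa' (length 2)
- z = 'abbb' (length 4)

Verification:
- xyz = '' + 'aa' + 'abbb' = aaabbb ✓
- |xy| = 2 ≤ 4 ✓
- |y| = 2 > 0 ✓

All pumping lemma constraints are satisfied.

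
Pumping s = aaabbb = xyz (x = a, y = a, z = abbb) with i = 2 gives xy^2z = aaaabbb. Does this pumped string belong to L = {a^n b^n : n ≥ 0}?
No

xy²z = a · aa · abbb = aaaabbb.
aaaabbb has 4 a's and 3 b's; 4 ≠ 3, so it is not in L.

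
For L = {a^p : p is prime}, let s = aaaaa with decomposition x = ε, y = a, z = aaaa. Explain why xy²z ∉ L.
xy²z = aaaaaa ∉ L

Pumping with i = 2 replaces y = a by y² = aa:
- Original: s = xyz = aaaaa; aaaaa has length 5, which is prime, so it is in L
- Pumped: xy²z = ε · aa · aaaa = aaaaaa
- aaaaaa has length 6 = 2 × 3, which is not prime, so it is not in L

The pumping lemma would require xy²z ∈ L, so this decomposition yields a contradiction.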